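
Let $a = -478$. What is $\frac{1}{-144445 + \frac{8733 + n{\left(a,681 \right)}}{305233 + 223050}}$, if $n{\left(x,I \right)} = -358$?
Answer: $- \frac{528283}{76307829560} \approx -6.9231 \cdot 10^{-6}$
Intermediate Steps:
$\frac{1}{-144445 + \frac{8733 + n{\left(a,681 \right)}}{305233 + 223050}} = \frac{1}{-144445 + \frac{8733 - 358}{305233 + 223050}} = \frac{1}{-144445 + \frac{8375}{528283}} = \frac{1}{- \frac{76307829560}{528283}} = - \frac{528283}{76307829560}$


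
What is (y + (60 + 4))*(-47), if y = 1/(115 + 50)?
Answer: -496367/165 ≈ -3008.3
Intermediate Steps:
y = 1/165 ≈ 0.0060606
(y + (60 + 4))*(-47) = (1/165 + (60 + 4))*(-47) = (1/165 + 64)*(-47) = (10561/165)*(-47) = -496367/165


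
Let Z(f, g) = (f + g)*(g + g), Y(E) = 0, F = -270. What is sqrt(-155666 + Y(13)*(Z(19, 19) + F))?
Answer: I*sqrt(155666) ≈ 394.55*I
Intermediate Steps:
Z(f, g) = 2*g*(f + g) (Z(f, g) = (f + g)*(2*g) = 2*g*(f + g))
sqrt(-155666 + Y(13)*(Z(19, 19) + F)) = sqrt(-155666 + 0*(2*19*(19 + 19) - 270)) = sqrt(-155666 + 0*(2*19*38 - 270)) = sqrt(-155666 + 0*(1444 - 270)) = sqrt(-155666 + 0*1174) = sqrt(-155666 + 0) = sqrt(-155666) = I*sqrt(155666)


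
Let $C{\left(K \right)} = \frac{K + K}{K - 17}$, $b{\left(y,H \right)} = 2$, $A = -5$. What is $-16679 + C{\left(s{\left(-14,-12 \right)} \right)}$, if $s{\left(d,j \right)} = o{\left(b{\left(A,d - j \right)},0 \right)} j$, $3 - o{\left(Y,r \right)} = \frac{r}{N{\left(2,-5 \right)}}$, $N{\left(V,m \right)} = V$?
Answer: $- \frac{883915}{53} \approx -16678.0$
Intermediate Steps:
$o{\left(Y,r \right)} = 3 - \frac{r}{2}$
$s{\left(d,j \right)} = 3 j$ ($s{\left(d,j \right)} = \left(3 - 0\right) j = \left(3 + 0\right) j = 3 j$)
$C{\left(K \right)} = \frac{2 K}{-17 + K}$
$-16679 + C{\left(s{\left(-14,-12 \right)} \right)} = -16679 + \frac{2 \cdot 3 \left(-12\right)}{-17 + 3 \left(-12\right)} = -16679 + 2 \left(-36\right) \frac{1}{-17 - 36} = -16679 + 2 \left(-36\right) \frac{1}{-53} = -16679 + 2 \left(-36\right) \left(- \frac{1}{53}\right) = -16679 + \frac{72}{53} = - \frac{883915}{53}$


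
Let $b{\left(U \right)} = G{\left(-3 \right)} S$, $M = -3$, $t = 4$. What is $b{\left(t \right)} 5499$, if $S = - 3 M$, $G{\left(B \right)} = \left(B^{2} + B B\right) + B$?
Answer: $742365$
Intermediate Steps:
$G{\left(B \right)} = B + 2 B^{2}$ ($G{\left(B \right)} = \left(B^{2} + B^{2}\right) + B = 2 B^{2} + B = B + 2 B^{2}$)
$S = 9$ ($S = \left(-3\right) \left(-3\right) = 9$)
$b{\left(U \right)} = 135$ ($b{\left(U \right)} = - 3 \left(1 + 2 \left(-3\right)\right) 9 = - 3 \left(1 - 6\right) 9 = \left(-3\right) \left(-5\right) 9 = 15 \cdot 9 = 135$)
$b{\left(t \right)} 5499 = 135 \cdot 5499 = 742365$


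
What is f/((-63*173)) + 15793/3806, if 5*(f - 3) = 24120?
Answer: 296255/79926 ≈ 3.7066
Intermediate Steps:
f = 4827 (f = 3 + (1/5)*24120 = 3 + 4824 = 4827)
f/((-63*173)) + 15793/3806 = 4827/((-63*173)) + 15793/3806 = 4827/(-10899) + 15793*(1/3806) = 4827*(-1/10899) + 15793/3806 = -1609/3633 + 15793/3806 = 296255/79926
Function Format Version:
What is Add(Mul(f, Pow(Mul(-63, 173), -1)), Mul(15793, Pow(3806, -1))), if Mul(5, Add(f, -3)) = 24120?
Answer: Rational(296255, 79926) ≈ 3.7066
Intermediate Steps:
f = 4827 (f = Add(3, Mul(Rational(1, 5), 24120)) = Add(3, 4824) = 4827)
Add(Mul(f, Pow(Mul(-63, 173), -1)), Mul(15793, Pow(3806, -1))) = Add(Mul(4827, Pow(Mul(-63, 173), -1)), Mul(15793, Pow(3806, -1))) = Add(Mul(4827, Pow(-10899, -1)), Mul(15793, Rational(1, 3806))) = Add(Mul(4827, Rational(-1, 10899)), Rational(15793, 3806)) = Add(Rational(-1609, 3633), Rational(15793, 3806)) = Rational(296255, 79926)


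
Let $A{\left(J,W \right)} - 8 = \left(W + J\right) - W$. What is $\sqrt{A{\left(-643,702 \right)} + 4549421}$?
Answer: $41 \sqrt{2706} \approx 2132.8$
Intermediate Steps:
$A{\left(J,W \right)} = 8 + J$ ($A{\left(J,W \right)} = 8 + \left(\left(W + J\right) - W\right) = 8 + \left(\left(J + W\right) - W\right) = 8 + J$)
$\sqrt{A{\left(-643,702 \right)} + 4549421} = \sqrt{\left(8 - 643\right) + 4549421} = \sqrt{-635 + 4549421} = \sqrt{4548786} = 41 \sqrt{2706}$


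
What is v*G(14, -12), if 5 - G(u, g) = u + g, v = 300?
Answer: 900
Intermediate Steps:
G(u, g) = 5 - g - u (G(u, g) = 5 - (u + g) = 5 - (g + u) = 5 + (-g - u) = 5 - g - u)
v*G(14, -12) = 300*(5 - 1*(-12) - 1*14) = 300*(5 + 12 - 14) = 300*3 = 900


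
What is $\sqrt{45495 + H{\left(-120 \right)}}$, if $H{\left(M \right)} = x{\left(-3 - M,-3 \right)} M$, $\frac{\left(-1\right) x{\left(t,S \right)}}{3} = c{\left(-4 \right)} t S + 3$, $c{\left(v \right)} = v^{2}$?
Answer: $9 i \sqrt{24385} \approx 1405.4 i$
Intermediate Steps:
$x{\left(t,S \right)} = -9 - 48 S t$ ($x{\left(t,S \right)} = - 3 \left(\left(-4\right)^{2} t S + 3\right) = - 3 \left(16 t S + 3\right) = - 3 \left(16 S t + 3\right) = - 3 \left(3 + 16 S t\right) = -9 - 48 S t$)
$H{\left(M \right)} = M \left(-441 - 144 M\right)$ ($H{\left(M \right)} = \left(-9 - - 144 \left(-3 - M\right)\right) M = \left(-9 - \left(432 + 144 M\right)\right) M = \left(-441 - 144 M\right) M = M \left(-441 - 144 M\right)$)
$\sqrt{45495 + H{\left(-120 \right)}} = \sqrt{45495 - - 1080 \left(49 + 16 \left(-120\right)\right)} = \sqrt{45495 - - 1080 \left(49 - 1920\right)} = \sqrt{45495 - \left(-1080\right) \left(-1871\right)} = \sqrt{45495 - 2020680} = \sqrt{-1975185} = 9 i \sqrt{24385}$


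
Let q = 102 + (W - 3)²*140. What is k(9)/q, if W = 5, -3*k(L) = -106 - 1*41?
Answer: 49/662 ≈ 0.074018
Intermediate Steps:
k(L) = 49 (k(L) = -(-106 - 1*41)/3 = -(-106 - 41)/3 = -⅓*(-147) = 49)
q = 662 (q = 102 + (5 - 3)²*140 = 102 + 2²*140 = 102 + 4*140 = 102 + 560 = 662)
k(9)/q = 49/662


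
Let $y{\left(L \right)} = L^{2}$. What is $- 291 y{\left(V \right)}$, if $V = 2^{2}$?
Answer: $-4656$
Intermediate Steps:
$V = 4$
$- 291 y{\left(V \right)} = - 291 \cdot 4^{2} = \left(-291\right) 16 = -4656$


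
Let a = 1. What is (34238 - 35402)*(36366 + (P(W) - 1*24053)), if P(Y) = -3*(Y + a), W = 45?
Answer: -14171700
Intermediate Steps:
P(Y) = -3 - 3*Y (P(Y) = -3*(Y + 1) = -3*(1 + Y) = -3 - 3*Y)
(34238 - 35402)*(36366 + (P(W) - 1*24053)) = (34238 - 35402)*(36366 + ((-3 - 3*45) - 1*24053)) = -1164*(36366 + ((-3 - 135) - 24053)) = -1164*(36366 + (-138 - 24053)) = -1164*(36366 - 24191) = -1164*12175 = -14171700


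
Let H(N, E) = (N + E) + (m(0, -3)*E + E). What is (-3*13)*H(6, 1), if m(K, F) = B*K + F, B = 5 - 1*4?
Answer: -195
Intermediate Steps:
B = 1 (B = 5 - 4 = 1)
m(K, F) = F + K (m(K, F) = 1*K + F = K + F = F + K)
H(N, E) = N - E (H(N, E) = (N + E) + ((-3 + 0)*E + E) = (E + N) + (-3*E + E) = (E + N) - 2*E = N - E)
(-3*13)*H(6, 1) = (-3*13)*(6 - 1*1) = -39*(6 - 1) = -39*5 = -195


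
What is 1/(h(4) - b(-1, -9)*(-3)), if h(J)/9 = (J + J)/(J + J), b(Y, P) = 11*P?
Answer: -1/288 ≈ -0.0034722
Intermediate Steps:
h(J) = 9 (h(J) = 9*((J + J)/(J + J)) = 9*((2*J)/((2*J))) = 9*((2*J)*(1/(2*J))) = 9*1 = 9)
1/(h(4) - b(-1, -9)*(-3)) = 1/(9 - 11*(-9)*(-3)) = 1/(9 - (-99)*(-3)) = 1/(9 - 1*297) = 1/(9 - 297) = 1/(-288) = -1/288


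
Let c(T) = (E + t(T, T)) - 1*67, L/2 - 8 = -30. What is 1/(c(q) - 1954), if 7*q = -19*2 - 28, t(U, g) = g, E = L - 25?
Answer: -7/14696 ≈ -0.00047632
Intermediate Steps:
L = -44 (L = 16 + 2*(-30) = 16 - 60 = -44)
E = -69 (E = -44 - 25 = -69)
q = -66/7 (q = (-19*2 - 28)/7 = (-38 - 28)/7 = (⅐)*(-66) = -66/7 ≈ -9.4286)
c(T) = -136 + T (c(T) = (-69 + T) - 1*67 = (-69 + T) - 67 = -136 + T)
1/(c(q) - 1954) = 1/((-136 - 66/7) - 1954) = 1/(-1018/7 - 1954) = 1/(-14696/7) = -7/14696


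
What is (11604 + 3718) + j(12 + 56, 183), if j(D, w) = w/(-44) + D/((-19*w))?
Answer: 2343442853/152988 ≈ 15318.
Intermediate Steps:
j(D, w) = -w/44 - D/(19*w) (j(D, w) = w*(-1/44) + D*(-1/(19*w)) = -w/44 - D/(19*w))
(11604 + 3718) + j(12 + 56, 183) = (11604 + 3718) + (-1/44*183 - 1/19*(12 + 56)/183) = 15322 + (-183/44 - 1/19*68*1/183) = 15322 + (-183/44 - 68/3477) = 15322 - 639283/152988 = 2343442853/152988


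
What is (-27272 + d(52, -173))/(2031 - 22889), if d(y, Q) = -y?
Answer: 13662/10429 ≈ 1.3100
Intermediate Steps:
(-27272 + d(52, -173))/(2031 - 22889) = (-27272 - 1*52)/(2031 - 22889) = (-27272 - 52)/(-20858) = -27324*(-1/20858) = 13662/10429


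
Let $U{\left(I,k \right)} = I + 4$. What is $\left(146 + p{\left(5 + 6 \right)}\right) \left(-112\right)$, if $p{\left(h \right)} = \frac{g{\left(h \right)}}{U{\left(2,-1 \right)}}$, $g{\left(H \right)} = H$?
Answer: $- \frac{49672}{3} \approx -16557.0$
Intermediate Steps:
$U{\left(I,k \right)} = 4 + I$
$p{\left(h \right)} = \frac{h}{6}$ ($p{\left(h \right)} = \frac{h}{4 + 2} = \frac{h}{6}$)
$\left(146 + p{\left(5 + 6 \right)}\right) \left(-112\right) = \left(146 + \frac{5 + 6}{6}\right) \left(-112\right) = \left(146 + \frac{1}{6} \cdot 11\right) \left(-112\right) = \left(146 + \frac{11}{6}\right) \left(-112\right) = \frac{887}{6} \left(-112\right) = - \frac{49672}{3}$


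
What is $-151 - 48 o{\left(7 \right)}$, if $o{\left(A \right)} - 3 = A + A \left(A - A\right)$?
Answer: $-631$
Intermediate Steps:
$o{\left(A \right)} = 3 + A$ ($o{\left(A \right)} = 3 + \left(A + A \left(A - A\right)\right) = 3 + \left(A + A 0\right) = 3 + \left(A + 0\right) = 3 + A$)
$-151 - 48 o{\left(7 \right)} = -151 - 48 \left(3 + 7\right) = -151 - 480 = -631$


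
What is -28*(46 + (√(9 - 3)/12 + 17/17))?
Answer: -1316 - 7*√6/3 ≈ -1321.7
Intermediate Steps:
-28*(46 + (√(9 - 3)/12 + 17/17)) = -28*(46 + (√6*(1/12) + 17*(1/17))) = -28*(46 + (√6/12 + 1)) = -28*(46 + (1 + √6/12)) = -28*(47 + √6/12) = -1316 - 7*√6/3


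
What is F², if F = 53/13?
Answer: 2809/169 ≈ 16.621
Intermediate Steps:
F = 53/13 (F = 53*(1/13) = 53/13 ≈ 4.0769)
F² = (53/13)² = 2809/169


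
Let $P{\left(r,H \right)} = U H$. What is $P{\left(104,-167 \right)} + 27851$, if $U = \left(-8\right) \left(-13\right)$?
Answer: $10483$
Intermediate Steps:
$U = 104$
$P{\left(r,H \right)} = 104 H$
$P{\left(104,-167 \right)} + 27851 = 104 \left(-167\right) + 27851 = -17368 + 27851 = 10483$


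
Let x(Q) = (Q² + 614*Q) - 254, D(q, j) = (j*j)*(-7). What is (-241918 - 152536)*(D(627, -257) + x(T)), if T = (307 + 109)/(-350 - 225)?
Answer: 60388078718692526/330625 ≈ 1.8265e+11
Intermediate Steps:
D(q, j) = -7*j² (D(q, j) = j²*(-7) = -7*j²)
T = -416/575 (T = 416/(-575) = 416*(-1/575) = -416/575 ≈ -0.72348)
x(Q) = -254 + Q² + 614*Q
(-241918 - 152536)*(D(627, -257) + x(T)) = (-241918 - 152536)*(-7*(-257)² + (-254 + (-416/575)² + 614*(-416/575))) = -394454*(-7*66049 + (-254 + 173056/330625 - 255424/575)) = -394454*(-462343 - 230674494/330625) = -394454*(-153092828869/330625) = 60388078718692526/330625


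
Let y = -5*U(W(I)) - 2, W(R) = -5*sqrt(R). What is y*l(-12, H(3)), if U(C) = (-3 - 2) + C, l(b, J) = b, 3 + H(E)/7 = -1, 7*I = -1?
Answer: -276 - 300*I*sqrt(7)/7 ≈ -276.0 - 113.39*I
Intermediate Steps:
I = -1/7 (I = (1/7)*(-1) = -1/7 ≈ -0.14286)
H(E) = -28 (H(E) = -21 + 7*(-1) = -21 - 7 = -28)
U(C) = -5 + C
y = 23 + 25*I*sqrt(7)/7 (y = -5*(-5 - 5*I*sqrt(7)/7) - 2 = (25 + 25*I*sqrt(7)/7) - 2 = 23 + 25*I*sqrt(7)/7 ≈ 23.0 + 9.4491*I)
y*l(-12, H(3)) = (23 + 25*I*sqrt(7)/7)*(-12) = -276 - 300*I*sqrt(7)/7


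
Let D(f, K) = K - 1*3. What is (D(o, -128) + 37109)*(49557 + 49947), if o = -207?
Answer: 3679458912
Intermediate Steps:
D(f, K) = -3 + K (D(f, K) = K - 3 = -3 + K)
(D(o, -128) + 37109)*(49557 + 49947) = ((-3 - 128) + 37109)*(49557 + 49947) = (-131 + 37109)*99504 = 36978*99504 = 3679458912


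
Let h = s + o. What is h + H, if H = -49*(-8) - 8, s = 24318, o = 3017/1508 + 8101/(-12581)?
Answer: 468675740465/18972148 ≈ 24703.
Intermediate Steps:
o = 25740569/18972148 (o = 3017*(1/1508) + 8101*(-1/12581) = 3017/1508 - 8101/12581 = 25740569/18972148 ≈ 1.3568)
h = 461390435633/18972148 (h = 24318 + 25740569/18972148 = 461390435633/18972148 ≈ 24319.)
H = 384 (H = 392 - 8 = 384)
h + H = 461390435633/18972148 + 384 = 468675740465/18972148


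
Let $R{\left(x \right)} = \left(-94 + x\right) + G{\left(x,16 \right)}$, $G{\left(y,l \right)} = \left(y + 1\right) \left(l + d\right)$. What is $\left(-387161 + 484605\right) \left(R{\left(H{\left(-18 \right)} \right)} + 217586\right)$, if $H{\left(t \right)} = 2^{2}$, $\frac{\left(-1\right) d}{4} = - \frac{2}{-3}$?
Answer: $\frac{63600529472}{3} \approx 2.12 \cdot 10^{10}$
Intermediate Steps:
$d = - \frac{8}{3}$ ($d = - 4 \left(- \frac{2}{-3}\right) = - 4 \left(\left(-2\right) \left(- \frac{1}{3}\right)\right) = \left(-4\right) \frac{2}{3} = - \frac{8}{3} \approx -2.6667$)
$H{\left(t \right)} = 4$
$G{\left(y,l \right)} = \left(1 + y\right) \left(- \frac{8}{3} + l\right)$ ($G{\left(y,l \right)} = \left(y + 1\right) \left(l - \frac{8}{3}\right) = \left(1 + y\right) \left(- \frac{8}{3} + l\right)$)
$R{\left(x \right)} = - \frac{242}{3} + \frac{43 x}{3}$ ($R{\left(x \right)} = \left(-94 + x\right) + \left(- \frac{8}{3} + 16 - \frac{8 x}{3} + 16 x\right) = \left(-94 + x\right) + \left(\frac{40}{3} + \frac{40 x}{3}\right) = - \frac{242}{3} + \frac{43 x}{3}$)
$\left(-387161 + 484605\right) \left(R{\left(H{\left(-18 \right)} \right)} + 217586\right) = \left(-387161 + 484605\right) \left(\left(- \frac{242}{3} + \frac{43}{3} \cdot 4\right) + 217586\right) = 97444 \left(\left(- \frac{242}{3} + \frac{172}{3}\right) + 217586\right) = 97444 \left(- \frac{70}{3} + 217586\right) = 97444 \cdot \frac{652688}{3} = \frac{63600529472}{3}$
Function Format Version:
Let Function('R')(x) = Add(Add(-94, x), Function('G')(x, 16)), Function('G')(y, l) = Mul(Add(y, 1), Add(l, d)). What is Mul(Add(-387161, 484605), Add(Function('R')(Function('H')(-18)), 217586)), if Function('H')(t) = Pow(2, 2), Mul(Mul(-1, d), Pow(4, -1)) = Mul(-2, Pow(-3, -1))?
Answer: Rational(63600529472, 3) ≈ 2.1200e+10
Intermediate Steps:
d = Rational(-8, 3) (d = Mul(-4, Mul(-2, Pow(-3, -1))) = Mul(-4, Mul(-2, Rational(-1, 3))) = Mul(-4, Rational(2, 3)) = Rational(-8, 3) ≈ -2.6667)
Function('H')(t) = 4
Function('G')(y, l) = Mul(Add(1, y), Add(Rational(-8, 3), l)) (Function('G')(y, l) = Mul(Add(y, 1), Add(l, Rational(-8, 3))) = Mul(Add(1, y), Add(Rational(-8, 3), l)))
Function('R')(x) = Add(Rational(-242, 3), Mul(Rational(43, 3), x)) (Function('R')(x) = Add(Add(-94, x), Add(Rational(-8, 3), 16, Mul(Rational(-8, 3), x), Mul(16, x))) = Add(Add(-94, x), Add(Rational(40, 3), Mul(Rational(40, 3), x))) = Add(Rational(-242, 3), Mul(Rational(43, 3), x)))
Mul(Add(-387161, 484605), Add(Function('R')(Function('H')(-18)), 217586)) = Mul(Add(-387161, 484605), Add(Add(Rational(-242, 3), Mul(Rational(43, 3), 4)), 217586)) = Mul(97444, Add(Add(Rational(-242, 3), Rational(172, 3)), 217586)) = Mul(97444, Add(Rational(-70, 3), 217586)) = Mul(97444, Rational(652688, 3)) = Rational(63600529472, 3)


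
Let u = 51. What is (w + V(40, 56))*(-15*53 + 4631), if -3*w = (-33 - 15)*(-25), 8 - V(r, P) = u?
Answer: -1699348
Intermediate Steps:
V(r, P) = -43 (V(r, P) = 8 - 1*51 = 8 - 51 = -43)
w = -400 (w = -(-33 - 15)*(-25)/3 = -(-16)*(-25) = -1/3*1200 = -400)
(w + V(40, 56))*(-15*53 + 4631) = (-400 - 43)*(-15*53 + 4631) = -443*(-795 + 4631) = -443*3836 = -1699348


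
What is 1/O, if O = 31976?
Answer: 1/31976 ≈ 3.1273e-5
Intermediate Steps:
1/O = 1/31976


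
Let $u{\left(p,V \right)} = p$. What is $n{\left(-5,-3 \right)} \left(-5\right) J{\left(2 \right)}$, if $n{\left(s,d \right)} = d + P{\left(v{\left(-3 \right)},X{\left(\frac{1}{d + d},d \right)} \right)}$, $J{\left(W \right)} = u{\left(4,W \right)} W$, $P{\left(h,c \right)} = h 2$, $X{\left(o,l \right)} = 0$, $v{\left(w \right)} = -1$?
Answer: $200$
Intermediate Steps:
$P{\left(h,c \right)} = 2 h$
$J{\left(W \right)} = 4 W$
$n{\left(s,d \right)} = -2 + d$ ($n{\left(s,d \right)} = d + 2 \left(-1\right) = d - 2 = -2 + d$)
$n{\left(-5,-3 \right)} \left(-5\right) J{\left(2 \right)} = \left(-2 - 3\right) \left(-5\right) 4 \cdot 2 = \left(-5\right) \left(-5\right) 8 = 25 \cdot 8 = 200$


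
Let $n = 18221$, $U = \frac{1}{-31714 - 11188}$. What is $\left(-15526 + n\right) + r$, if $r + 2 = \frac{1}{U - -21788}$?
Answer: $\frac{2517278493977}{934748775} \approx 2693.0$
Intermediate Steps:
$U = - \frac{1}{42902}$ ($U = \frac{1}{-42902} = - \frac{1}{42902} \approx -2.3309 \cdot 10^{-5}$)
$r = - \frac{1869454648}{934748775}$ ($r = -2 + \frac{1}{- \frac{1}{42902} - -21788} = -2 + \frac{1}{- \frac{1}{42902} + 21788} = -2 + \frac{1}{\frac{934748775}{42902}} = -2 + \frac{42902}{934748775} = - \frac{1869454648}{934748775} \approx -2.0$)
$\left(-15526 + n\right) + r = \left(-15526 + 18221\right) - \frac{1869454648}{934748775} = 2695 - \frac{1869454648}{934748775} = \frac{2517278493977}{934748775}$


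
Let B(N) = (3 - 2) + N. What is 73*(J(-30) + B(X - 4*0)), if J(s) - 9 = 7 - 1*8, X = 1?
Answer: 730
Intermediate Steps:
B(N) = 1 + N
J(s) = 8 (J(s) = 9 + (7 - 1*8) = 9 + (7 - 8) = 9 - 1 = 8)
73*(J(-30) + B(X - 4*0)) = 73*(8 + (1 + (1 - 4*0))) = 73*(8 + (1 + (1 + 0))) = 73*(8 + (1 + 1)) = 73*(8 + 2) = 73*10 = 730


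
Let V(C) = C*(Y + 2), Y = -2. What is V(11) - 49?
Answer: -49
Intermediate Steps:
V(C) = 0 (V(C) = C*(-2 + 2) = C*0 = 0)
V(11) - 49 = 0 - 49 = -49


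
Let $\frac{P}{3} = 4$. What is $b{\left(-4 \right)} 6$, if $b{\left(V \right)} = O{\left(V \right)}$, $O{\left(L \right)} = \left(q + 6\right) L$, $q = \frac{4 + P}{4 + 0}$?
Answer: $-240$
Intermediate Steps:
$P = 12$ ($P = 3 \cdot 4 = 12$)
$q = 4$ ($q = \frac{4 + 12}{4 + 0} = \frac{16}{4} = 16 \cdot \frac{1}{4} = 4$)
$O{\left(L \right)} = 10 L$ ($O{\left(L \right)} = \left(4 + 6\right) L = 10 L$)
$b{\left(V \right)} = 10 V$
$b{\left(-4 \right)} 6 = 10 \left(-4\right) 6 = \left(-40\right) 6 = -240$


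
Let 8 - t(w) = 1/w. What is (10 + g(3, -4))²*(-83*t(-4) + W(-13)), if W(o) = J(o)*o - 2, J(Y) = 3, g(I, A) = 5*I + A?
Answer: -1280223/4 ≈ -3.2006e+5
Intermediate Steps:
t(w) = 8 - 1/w
g(I, A) = A + 5*I
W(o) = -2 + 3*o (W(o) = 3*o - 2 = -2 + 3*o)
(10 + g(3, -4))²*(-83*t(-4) + W(-13)) = (10 + (-4 + 5*3))²*(-83*(8 - 1/(-4)) + (-2 + 3*(-13))) = (10 + (-4 + 15))²*(-83*(8 - 1*(-¼)) + (-2 - 39)) = (10 + 11)²*(-83*(8 + ¼) - 41) = 21²*(-83*33/4 - 41) = 441*(-2739/4 - 41) = 441*(-2903/4) = -1280223/4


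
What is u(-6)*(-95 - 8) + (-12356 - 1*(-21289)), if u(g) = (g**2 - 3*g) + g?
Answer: 3989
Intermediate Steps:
u(g) = g**2 - 2*g
u(-6)*(-95 - 8) + (-12356 - 1*(-21289)) = (-6*(-2 - 6))*(-95 - 8) + (-12356 - 1*(-21289)) = -6*(-8)*(-103) + (-12356 + 21289) = 48*(-103) + 8933 = -4944 + 8933 = 3989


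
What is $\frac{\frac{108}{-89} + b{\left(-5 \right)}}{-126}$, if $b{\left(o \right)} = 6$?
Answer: $- \frac{71}{1869} \approx -0.037988$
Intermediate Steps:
$\frac{\frac{108}{-89} + b{\left(-5 \right)}}{-126} = \frac{\frac{108}{-89} + 6}{-126} = - \frac{108 \left(- \frac{1}{89}\right) + 6}{126} = - \frac{- \frac{108}{89} + 6}{126} = \left(- \frac{1}{126}\right) \frac{426}{89} = - \frac{71}{1869}$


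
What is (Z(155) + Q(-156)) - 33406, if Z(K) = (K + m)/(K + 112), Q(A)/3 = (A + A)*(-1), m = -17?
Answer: -2889784/89 ≈ -32469.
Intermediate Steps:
Q(A) = -6*A (Q(A) = 3*((A + A)*(-1)) = 3*((2*A)*(-1)) = 3*(-2*A) = -6*A)
Z(K) = (-17 + K)/(112 + K) (Z(K) = (K - 17)/(K + 112) = (-17 + K)/(112 + K))
(Z(155) + Q(-156)) - 33406 = ((-17 + 155)/(112 + 155) - 6*(-156)) - 33406 = (138/267 + 936) - 33406 = ((1/267)*138 + 936) - 33406 = (46/89 + 936) - 33406 = 83350/89 - 33406 = -2889784/89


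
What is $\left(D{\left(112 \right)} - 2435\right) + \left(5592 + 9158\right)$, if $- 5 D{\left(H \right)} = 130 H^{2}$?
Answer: $-313829$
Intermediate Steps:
$D{\left(H \right)} = - 26 H^{2}$ ($D{\left(H \right)} = - \frac{130 H^{2}}{5} = - 26 H^{2}$)
$\left(D{\left(112 \right)} - 2435\right) + \left(5592 + 9158\right) = \left(- 26 \cdot 112^{2} - 2435\right) + \left(5592 + 9158\right) = \left(\left(-26\right) 12544 - 2435\right) + 14750 = \left(-326144 - 2435\right) + 14750 = -328579 + 14750 = -313829$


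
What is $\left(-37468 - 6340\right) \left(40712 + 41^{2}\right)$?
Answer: $-1857152544$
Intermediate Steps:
$\left(-37468 - 6340\right) \left(40712 + 41^{2}\right) = - 43808 \left(40712 + 1681\right) = \left(-43808\right) 42393 = -1857152544$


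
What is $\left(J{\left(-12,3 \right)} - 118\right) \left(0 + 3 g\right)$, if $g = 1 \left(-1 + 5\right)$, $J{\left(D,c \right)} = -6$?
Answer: $-1488$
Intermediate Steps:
$g = 4$ ($g = 1 \cdot 4 = 4$)
$\left(J{\left(-12,3 \right)} - 118\right) \left(0 + 3 g\right) = \left(-6 - 118\right) \left(0 + 3 \cdot 4\right) = - 124 \left(0 + 12\right) = \left(-124\right) 12 = -1488$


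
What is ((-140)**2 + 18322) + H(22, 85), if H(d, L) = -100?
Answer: 37822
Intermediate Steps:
((-140)**2 + 18322) + H(22, 85) = ((-140)**2 + 18322) - 100 = (19600 + 18322) - 100 = 37922 - 100 = 37822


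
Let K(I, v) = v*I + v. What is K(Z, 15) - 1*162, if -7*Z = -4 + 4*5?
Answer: -1269/7 ≈ -181.29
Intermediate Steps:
Z = -16/7 (Z = -(-4 + 4*5)/7 = -(-4 + 20)/7 = -⅐*16 = -16/7 ≈ -2.2857)
K(I, v) = v + I*v (K(I, v) = I*v + v = v + I*v)
K(Z, 15) - 1*162 = 15*(1 - 16/7) - 1*162 = 15*(-9/7) - 162 = -135/7 - 162 = -1269/7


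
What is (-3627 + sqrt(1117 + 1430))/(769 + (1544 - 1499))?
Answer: -3627/814 + 3*sqrt(283)/814 ≈ -4.3938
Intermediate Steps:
(-3627 + sqrt(1117 + 1430))/(769 + (1544 - 1499)) = (-3627 + sqrt(2547))/(769 + 45) = (-3627 + 3*sqrt(283))/814 = (-3627 + 3*sqrt(283))*(1/814) = -3627/814 + 3*sqrt(283)/814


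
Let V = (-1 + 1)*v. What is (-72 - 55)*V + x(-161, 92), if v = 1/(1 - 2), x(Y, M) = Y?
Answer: -161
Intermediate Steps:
v = -1 (v = 1/(-1) = -1)
V = 0 (V = (-1 + 1)*(-1) = 0*(-1) = 0)
(-72 - 55)*V + x(-161, 92) = (-72 - 55)*0 - 161 = -127*0 - 161 = 0 - 161 = -161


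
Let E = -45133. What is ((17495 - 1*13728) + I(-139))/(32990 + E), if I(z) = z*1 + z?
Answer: -3489/12143 ≈ -0.28733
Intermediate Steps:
I(z) = 2*z (I(z) = z + z = 2*z)
((17495 - 1*13728) + I(-139))/(32990 + E) = ((17495 - 1*13728) + 2*(-139))/(32990 - 45133) = ((17495 - 13728) - 278)/(-12143) = (3767 - 278)*(-1/12143) = 3489*(-1/12143) = -3489/12143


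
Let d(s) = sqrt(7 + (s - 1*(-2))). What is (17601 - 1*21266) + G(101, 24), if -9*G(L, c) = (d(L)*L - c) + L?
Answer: -33062/9 - 101*sqrt(110)/9 ≈ -3791.3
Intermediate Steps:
d(s) = sqrt(9 + s) (d(s) = sqrt(7 + (s + 2)) = sqrt(7 + (2 + s)) = sqrt(9 + s))
G(L, c) = -L/9 + c/9 - L*sqrt(9 + L)/9 (G(L, c) = -((sqrt(9 + L)*L - c) + L)/9 = -((L*sqrt(9 + L) - c) + L)/9 = -((-c + L*sqrt(9 + L)) + L)/9 = -(L - c + L*sqrt(9 + L))/9 = -L/9 + c/9 - L*sqrt(9 + L)/9)
(17601 - 1*21266) + G(101, 24) = (17601 - 1*21266) + (-1/9*101 + (1/9)*24 - 1/9*101*sqrt(9 + 101)) = (17601 - 21266) + (-101/9 + 8/3 - 1/9*101*sqrt(110)) = -3665 + (-101/9 + 8/3 - 101*sqrt(110)/9) = -3665 + (-77/9 - 101*sqrt(110)/9) = -33062/9 - 101*sqrt(110)/9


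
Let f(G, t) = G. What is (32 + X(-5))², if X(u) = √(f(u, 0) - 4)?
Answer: 1015 + 192*I ≈ 1015.0 + 192.0*I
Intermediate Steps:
X(u) = √(-4 + u) (X(u) = √(u - 4) = √(-4 + u))
(32 + X(-5))² = (32 + √(-4 - 5))² = (32 + √(-9))² = (32 + 3*I)²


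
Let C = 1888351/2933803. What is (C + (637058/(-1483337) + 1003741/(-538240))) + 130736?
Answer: 306222048630247091914409/2342322811298464640 ≈ 1.3073e+5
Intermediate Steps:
C = 1888351/2933803 (C = 1888351*(1/2933803) = 1888351/2933803 ≈ 0.64365)
(C + (637058/(-1483337) + 1003741/(-538240))) + 130736 = (1888351/2933803 + (637058/(-1483337) + 1003741/(-538240))) + 130736 = (1888351/2933803 + (637058*(-1/1483337) + 1003741*(-1/538240))) + 130736 = (1888351/2933803 + (-637058/1483337 - 1003741/538240)) + 130736 = (1888351/2933803 - 1831776261637/798391306880) + 130736 = -3866427668981260631/2342322811298464640 + 130736 = 306222048630247091914409/2342322811298464640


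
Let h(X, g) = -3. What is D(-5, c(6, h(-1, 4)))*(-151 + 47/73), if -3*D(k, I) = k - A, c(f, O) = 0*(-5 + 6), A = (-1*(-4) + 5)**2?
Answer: -943936/219 ≈ -4310.2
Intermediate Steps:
A = 81 (A = (4 + 5)**2 = 9**2 = 81)
c(f, O) = 0 (c(f, O) = 0*1 = 0)
D(k, I) = 27 - k/3 (D(k, I) = -(k - 1*81)/3 = -(k - 81)/3 = -(-81 + k)/3 = 27 - k/3)
D(-5, c(6, h(-1, 4)))*(-151 + 47/73) = (27 - 1/3*(-5))*(-151 + 47/73) = (27 + 5/3)*(-151 + 47*(1/73)) = 86*(-151 + 47/73)/3 = (86/3)*(-10976/73) = -943936/219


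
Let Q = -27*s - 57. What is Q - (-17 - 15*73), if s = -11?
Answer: 1352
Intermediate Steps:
Q = 240 (Q = -27*(-11) - 57 = 297 - 57 = 240)
Q - (-17 - 15*73) = 240 - (-17 - 15*73) = 240 - (-17 - 1095) = 240 - 1*(-1112) = 240 + 1112 = 1352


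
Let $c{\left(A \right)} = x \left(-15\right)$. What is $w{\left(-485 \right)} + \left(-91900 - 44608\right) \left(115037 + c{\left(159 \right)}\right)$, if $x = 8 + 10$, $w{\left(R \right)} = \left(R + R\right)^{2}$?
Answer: $-15665672736$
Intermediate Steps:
$w{\left(R \right)} = 4 R^{2}$ ($w{\left(R \right)} = \left(2 R\right)^{2} = 4 R^{2}$)
$x = 18$
$c{\left(A \right)} = -270$ ($c{\left(A \right)} = 18 \left(-15\right) = -270$)
$w{\left(-485 \right)} + \left(-91900 - 44608\right) \left(115037 + c{\left(159 \right)}\right) = 4 \left(-485\right)^{2} + \left(-91900 - 44608\right) \left(115037 - 270\right) = 4 \cdot 235225 - 15666613636 = 940900 - 15666613636 = -15665672736$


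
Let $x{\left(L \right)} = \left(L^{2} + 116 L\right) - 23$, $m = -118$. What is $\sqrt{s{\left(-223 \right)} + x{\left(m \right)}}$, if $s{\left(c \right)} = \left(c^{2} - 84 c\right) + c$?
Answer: $\sqrt{68451} \approx 261.63$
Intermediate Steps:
$s{\left(c \right)} = c^{2} - 83 c$
$x{\left(L \right)} = -23 + L^{2} + 116 L$
$\sqrt{s{\left(-223 \right)} + x{\left(m \right)}} = \sqrt{- 223 \left(-83 - 223\right) + \left(-23 + \left(-118\right)^{2} + 116 \left(-118\right)\right)} = \sqrt{\left(-223\right) \left(-306\right) - -213} = \sqrt{68238 + 213} = \sqrt{68451}$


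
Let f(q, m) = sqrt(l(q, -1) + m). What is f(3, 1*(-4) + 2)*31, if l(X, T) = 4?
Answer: 31*sqrt(2) ≈ 43.841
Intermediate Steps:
f(q, m) = sqrt(4 + m)
f(3, 1*(-4) + 2)*31 = sqrt(4 + (1*(-4) + 2))*31 = sqrt(4 + (-4 + 2))*31 = sqrt(4 - 2)*31 = sqrt(2)*31 = 31*sqrt(2)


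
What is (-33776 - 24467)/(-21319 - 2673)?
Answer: 58243/23992 ≈ 2.4276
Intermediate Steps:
(-33776 - 24467)/(-21319 - 2673) = -58243/(-23992) = -58243*(-1/23992) = 58243/23992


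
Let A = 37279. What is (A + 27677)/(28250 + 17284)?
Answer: 10826/7589 ≈ 1.4265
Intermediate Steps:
(A + 27677)/(28250 + 17284) = (37279 + 27677)/(28250 + 17284) = 64956/45534 = 64956*(1/45534) = 10826/7589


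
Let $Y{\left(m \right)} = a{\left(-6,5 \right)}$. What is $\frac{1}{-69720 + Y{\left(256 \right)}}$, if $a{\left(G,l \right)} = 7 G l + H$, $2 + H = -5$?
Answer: $- \frac{1}{69937} \approx -1.4299 \cdot 10^{-5}$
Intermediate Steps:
$H = -7$ ($H = -2 - 5 = -7$)
$a{\left(G,l \right)} = -7 + 7 G l$ ($a{\left(G,l \right)} = 7 G l - 7 = -7 + 7 G l$)
$Y{\left(m \right)} = -217$ ($Y{\left(m \right)} = -7 + 7 \left(-6\right) 5 = -7 - 210 = -217$)
$\frac{1}{-69720 + Y{\left(256 \right)}} = \frac{1}{-69720 - 217} = \frac{1}{-69937} = - \frac{1}{69937}$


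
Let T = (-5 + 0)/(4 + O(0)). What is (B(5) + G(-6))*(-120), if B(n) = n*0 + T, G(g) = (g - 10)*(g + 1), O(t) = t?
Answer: -9450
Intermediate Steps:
G(g) = (1 + g)*(-10 + g) (G(g) = (-10 + g)*(1 + g) = (1 + g)*(-10 + g))
T = -5/4 (T = (-5 + 0)/(4 + 0) = -5/4 ≈ -1.2500)
B(n) = -5/4 (B(n) = n*0 - 5/4 = 0 - 5/4 = -5/4)
(B(5) + G(-6))*(-120) = (-5/4 + (-10 + (-6)**2 - 9*(-6)))*(-120) = (-5/4 + (-10 + 36 + 54))*(-120) = (-5/4 + 80)*(-120) = (315/4)*(-120) = -9450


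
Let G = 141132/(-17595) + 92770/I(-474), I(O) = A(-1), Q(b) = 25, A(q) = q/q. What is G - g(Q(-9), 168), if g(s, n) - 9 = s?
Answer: 543849596/5865 ≈ 92728.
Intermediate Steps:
A(q) = 1
I(O) = 1
g(s, n) = 9 + s
G = 544049006/5865 (G = 141132/(-17595) + 92770/1 = 141132*(-1/17595) + 92770*1 = -47044/5865 + 92770 = 544049006/5865 ≈ 92762.)
G - g(Q(-9), 168) = 544049006/5865 - (9 + 25) = 544049006/5865 - 1*34 = 544049006/5865 - 34 = 543849596/5865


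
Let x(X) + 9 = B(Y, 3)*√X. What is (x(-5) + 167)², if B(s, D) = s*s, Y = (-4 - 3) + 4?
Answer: 24559 + 2844*I*√5 ≈ 24559.0 + 6359.4*I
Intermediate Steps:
Y = -3 (Y = -7 + 4 = -3)
B(s, D) = s²
x(X) = -9 + 9*√X (x(X) = -9 + (-3)²*√X = -9 + 9*√X)
(x(-5) + 167)² = ((-9 + 9*√(-5)) + 167)² = ((-9 + 9*(I*√5)) + 167)² = ((-9 + 9*I*√5) + 167)² = (158 + 9*I*√5)²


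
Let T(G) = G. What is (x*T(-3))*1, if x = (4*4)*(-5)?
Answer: 240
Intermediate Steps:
x = -80 (x = 16*(-5) = -80)
(x*T(-3))*1 = -80*(-3)*1 = 240*1 = 240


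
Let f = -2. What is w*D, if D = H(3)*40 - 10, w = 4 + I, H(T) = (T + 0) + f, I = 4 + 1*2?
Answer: 300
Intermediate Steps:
I = 6 (I = 4 + 2 = 6)
H(T) = -2 + T (H(T) = (T + 0) - 2 = T - 2 = -2 + T)
w = 10 (w = 4 + 6 = 10)
D = 30 (D = (-2 + 3)*40 - 10 = 1*40 - 10 = 40 - 10 = 30)
w*D = 10*30 = 300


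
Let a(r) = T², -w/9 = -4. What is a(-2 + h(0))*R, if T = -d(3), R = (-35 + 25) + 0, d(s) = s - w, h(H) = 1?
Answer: -10890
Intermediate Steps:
w = 36 (w = -9*(-4) = 36)
d(s) = -36 + s (d(s) = s - 1*36 = s - 36 = -36 + s)
R = -10 (R = -10 + 0 = -10)
T = 33 (T = -(-36 + 3) = -1*(-33) = 33)
a(r) = 1089 (a(r) = 33² = 1089)
a(-2 + h(0))*R = 1089*(-10) = -10890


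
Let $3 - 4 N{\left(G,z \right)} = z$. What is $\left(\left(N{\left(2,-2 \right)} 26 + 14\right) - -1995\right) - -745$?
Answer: $\frac{5573}{2} \approx 2786.5$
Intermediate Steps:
$N{\left(G,z \right)} = \frac{3}{4} - \frac{z}{4}$
$\left(\left(N{\left(2,-2 \right)} 26 + 14\right) - -1995\right) - -745 = \left(\left(\left(\frac{3}{4} - - \frac{1}{2}\right) 26 + 14\right) - -1995\right) - -745 = \left(\left(\left(\frac{3}{4} + \frac{1}{2}\right) 26 + 14\right) + 1995\right) + 745 = \left(\left(\frac{5}{4} \cdot 26 + 14\right) + 1995\right) + 745 = \left(\left(\frac{65}{2} + 14\right) + 1995\right) + 745 = \left(\frac{93}{2} + 1995\right) + 745 = \frac{4083}{2} + 745 = \frac{5573}{2}$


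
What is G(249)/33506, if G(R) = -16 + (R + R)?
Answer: 241/16753 ≈ 0.014385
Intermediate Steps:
G(R) = -16 + 2*R
G(249)/33506 = (-16 + 2*249)/33506 = (-16 + 498)*(1/33506) = 482*(1/33506) = 241/16753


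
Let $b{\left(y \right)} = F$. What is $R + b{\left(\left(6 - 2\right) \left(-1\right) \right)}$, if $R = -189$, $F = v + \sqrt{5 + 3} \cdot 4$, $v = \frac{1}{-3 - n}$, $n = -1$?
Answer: $- \frac{379}{2} + 8 \sqrt{2} \approx -178.19$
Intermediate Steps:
$v = - \frac{1}{2}$ ($v = \frac{1}{-3 - -1} = \frac{1}{-3 + 1} = \frac{1}{-2} = - \frac{1}{2} \approx -0.5$)
$F = - \frac{1}{2} + 8 \sqrt{2}$ ($F = - \frac{1}{2} + \sqrt{5 + 3} \cdot 4 = - \frac{1}{2} + \sqrt{8} \cdot 4 = - \frac{1}{2} + 2 \sqrt{2} \cdot 4 = - \frac{1}{2} + 8 \sqrt{2} \approx 10.814$)
$b{\left(y \right)} = - \frac{1}{2} + 8 \sqrt{2}$
$R + b{\left(\left(6 - 2\right) \left(-1\right) \right)} = -189 - \left(\frac{1}{2} - 8 \sqrt{2}\right) = - \frac{379}{2} + 8 \sqrt{2}$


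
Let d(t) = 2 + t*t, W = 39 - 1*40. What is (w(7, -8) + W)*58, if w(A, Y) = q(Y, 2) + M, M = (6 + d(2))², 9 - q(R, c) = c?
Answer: 8700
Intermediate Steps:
q(R, c) = 9 - c
W = -1 (W = 39 - 40 = -1)
d(t) = 2 + t²
M = 144 (M = (6 + (2 + 2²))² = (6 + (2 + 4))² = (6 + 6)² = 12² = 144)
w(A, Y) = 151 (w(A, Y) = (9 - 1*2) + 144 = (9 - 2) + 144 = 7 + 144 = 151)
(w(7, -8) + W)*58 = (151 - 1)*58 = 150*58 = 8700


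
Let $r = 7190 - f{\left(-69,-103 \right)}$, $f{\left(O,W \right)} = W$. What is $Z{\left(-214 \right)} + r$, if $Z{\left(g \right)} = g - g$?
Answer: $7293$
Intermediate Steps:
$Z{\left(g \right)} = 0$
$r = 7293$ ($r = 7190 - -103 = 7190 + 103 = 7293$)
$Z{\left(-214 \right)} + r = 0 + 7293 = 7293$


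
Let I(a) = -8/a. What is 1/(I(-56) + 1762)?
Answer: 7/12335 ≈ 0.00056749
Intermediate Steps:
1/(I(-56) + 1762) = 1/(-8/(-56) + 1762) = 1/(-8*(-1/56) + 1762) = 1/(1/7 + 1762) = 1/(12335/7) = 7/12335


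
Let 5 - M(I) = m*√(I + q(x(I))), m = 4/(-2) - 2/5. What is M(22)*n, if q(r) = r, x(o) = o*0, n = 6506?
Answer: 32530 + 78072*√22/5 ≈ 1.0577e+5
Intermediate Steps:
x(o) = 0
m = -12/5 (m = 4*(-½) - 2*⅕ = -2 - ⅖ = -12/5 ≈ -2.4000)
M(I) = 5 + 12*√I/5 (M(I) = 5 - (-12)*√(I + 0)/5 = 5 - (-12)*√I/5 = 5 + 12*√I/5)
M(22)*n = (5 + 12*√22/5)*6506 = 32530 + 78072*√22/5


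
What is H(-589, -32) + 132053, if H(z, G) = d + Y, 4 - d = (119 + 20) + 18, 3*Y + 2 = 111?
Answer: 395809/3 ≈ 1.3194e+5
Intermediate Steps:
Y = 109/3 (Y = -⅔ + (⅓)*111 = -⅔ + 37 = 109/3 ≈ 36.333)
d = -153 (d = 4 - ((119 + 20) + 18) = 4 - (139 + 18) = 4 - 1*157 = 4 - 157 = -153)
H(z, G) = -350/3 (H(z, G) = -153 + 109/3 = -350/3)
H(-589, -32) + 132053 = -350/3 + 132053 = 395809/3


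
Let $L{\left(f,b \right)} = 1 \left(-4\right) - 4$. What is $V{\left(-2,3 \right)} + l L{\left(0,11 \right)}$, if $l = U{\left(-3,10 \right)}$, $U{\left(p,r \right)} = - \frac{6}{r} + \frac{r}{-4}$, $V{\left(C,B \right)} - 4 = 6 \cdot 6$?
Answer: $\frac{324}{5} \approx 64.8$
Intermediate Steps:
$V{\left(C,B \right)} = 40$ ($V{\left(C,B \right)} = 4 + 6 \cdot 6 = 4 + 36 = 40$)
$L{\left(f,b \right)} = -8$ ($L{\left(f,b \right)} = -4 - 4 = -8$)
$U{\left(p,r \right)} = - \frac{6}{r} - \frac{r}{4}$ ($U{\left(p,r \right)} = - \frac{6}{r} + r \left(- \frac{1}{4}\right) = - \frac{6}{r} - \frac{r}{4}$)
$l = - \frac{31}{10}$ ($l = - \frac{6}{10} - \frac{5}{2} = \left(-6\right) \frac{1}{10} - \frac{5}{2} = - \frac{3}{5} - \frac{5}{2} = - \frac{31}{10} \approx -3.1$)
$V{\left(-2,3 \right)} + l L{\left(0,11 \right)} = 40 - - \frac{124}{5} = 40 + \frac{124}{5} = \frac{324}{5}$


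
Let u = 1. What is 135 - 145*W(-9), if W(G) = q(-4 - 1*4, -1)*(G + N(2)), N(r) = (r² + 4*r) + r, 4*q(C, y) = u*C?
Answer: 1585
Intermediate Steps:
q(C, y) = C/4 (q(C, y) = (1*C)/4 = C/4)
N(r) = r² + 5*r
W(G) = -28 - 2*G (W(G) = ((-4 - 1*4)/4)*(G + 2*(5 + 2)) = ((-4 - 4)/4)*(G + 2*7) = ((¼)*(-8))*(G + 14) = -2*(14 + G) = -28 - 2*G)
135 - 145*W(-9) = 135 - 145*(-28 - 2*(-9)) = 135 - 145*(-28 + 18) = 135 - 145*(-10) = 135 + 1450 = 1585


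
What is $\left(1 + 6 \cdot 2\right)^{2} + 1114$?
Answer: $1283$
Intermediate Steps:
$\left(1 + 6 \cdot 2\right)^{2} + 1114 = \left(1 + 12\right)^{2} + 1114 = 13^{2} + 1114 = 169 + 1114 = 1283$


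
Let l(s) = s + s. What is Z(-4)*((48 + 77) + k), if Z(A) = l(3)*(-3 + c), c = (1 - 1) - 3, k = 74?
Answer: -7164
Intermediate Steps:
l(s) = 2*s
c = -3 (c = 0 - 3 = -3)
Z(A) = -36 (Z(A) = (2*3)*(-3 - 3) = 6*(-6) = -36)
Z(-4)*((48 + 77) + k) = -36*((48 + 77) + 74) = -36*(125 + 74) = -36*199 = -7164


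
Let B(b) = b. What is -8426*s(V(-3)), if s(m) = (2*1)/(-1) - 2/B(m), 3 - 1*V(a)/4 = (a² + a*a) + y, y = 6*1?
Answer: 349679/21 ≈ 16651.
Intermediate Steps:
y = 6
V(a) = -12 - 8*a² (V(a) = 12 - 4*((a² + a*a) + 6) = 12 - 4*((a² + a²) + 6) = 12 - 4*(2*a² + 6) = 12 - 4*(6 + 2*a²) = 12 + (-24 - 8*a²) = -12 - 8*a²)
s(m) = -2 - 2/m (s(m) = (2*1)/(-1) - 2/m = 2*(-1) - 2/m = -2 - 2/m)
-8426*s(V(-3)) = -8426*(-2 - 2/(-12 - 8*(-3)²)) = -8426*(-2 - 2/(-12 - 8*9)) = -8426*(-2 - 2/(-12 - 72)) = -8426*(-2 - 2/(-84)) = -8426*(-2 - 2*(-1/84)) = -8426*(-2 + 1/42) = -8426*(-83/42) = 349679/21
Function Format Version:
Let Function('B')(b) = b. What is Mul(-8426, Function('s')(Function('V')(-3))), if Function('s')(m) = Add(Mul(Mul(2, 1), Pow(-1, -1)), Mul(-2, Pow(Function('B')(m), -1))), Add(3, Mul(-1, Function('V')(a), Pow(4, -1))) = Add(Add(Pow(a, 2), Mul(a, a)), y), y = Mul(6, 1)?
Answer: Rational(349679, 21) ≈ 16651.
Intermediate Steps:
y = 6
Function('V')(a) = Add(-12, Mul(-8, Pow(a, 2))) (Function('V')(a) = Add(12, Mul(-4, Add(Add(Pow(a, 2), Mul(a, a)), 6))) = Add(12, Mul(-4, Add(Add(Pow(a, 2), Pow(a, 2)), 6))) = Add(12, Mul(-4, Add(Mul(2, Pow(a, 2)), 6))) = Add(12, Mul(-4, Add(6, Mul(2, Pow(a, 2))))) = Add(12, Add(-24, Mul(-8, Pow(a, 2)))) = Add(-12, Mul(-8, Pow(a, 2))))
Function('s')(m) = Add(-2, Mul(-2, Pow(m, -1))) (Function('s')(m) = Add(Mul(Mul(2, 1), Pow(-1, -1)), Mul(-2, Pow(m, -1))) = Add(Mul(2, -1), Mul(-2, Pow(m, -1))) = Add(-2, Mul(-2, Pow(m, -1))))
Mul(-8426, Function('s')(Function('V')(-3))) = Mul(-8426, Add(-2, Mul(-2, Pow(Add(-12, Mul(-8, Pow(-3, 2))), -1)))) = Mul(-8426, Add(-2, Mul(-2, Pow(Add(-12, Mul(-8, 9)), -1)))) = Mul(-8426, Add(-2, Mul(-2, Pow(Add(-12, -72), -1)))) = Mul(-8426, Add(-2, Mul(-2, Pow(-84, -1)))) = Mul(-8426, Add(-2, Mul(-2, Rational(-1, 84)))) = Mul(-8426, Add(-2, Rational(1, 42))) = Mul(-8426, Rational(-83, 42)) = Rational(349679, 21)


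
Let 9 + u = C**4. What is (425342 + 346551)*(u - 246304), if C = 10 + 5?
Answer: -151050197384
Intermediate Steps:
C = 15
u = 50616 (u = -9 + 15**4 = -9 + 50625 = 50616)
(425342 + 346551)*(u - 246304) = (425342 + 346551)*(50616 - 246304) = 771893*(-195688) = -151050197384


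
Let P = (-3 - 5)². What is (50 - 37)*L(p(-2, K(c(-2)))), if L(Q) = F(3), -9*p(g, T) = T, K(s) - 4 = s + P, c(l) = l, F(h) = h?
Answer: 39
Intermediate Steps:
P = 64 (P = (-8)² = 64)
K(s) = 68 + s (K(s) = 4 + (s + 64) = 4 + (64 + s) = 68 + s)
p(g, T) = -T/9
L(Q) = 3
(50 - 37)*L(p(-2, K(c(-2)))) = (50 - 37)*3 = 13*3 = 39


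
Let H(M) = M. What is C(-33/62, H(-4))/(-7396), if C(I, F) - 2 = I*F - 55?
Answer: 1577/229276 ≈ 0.0068782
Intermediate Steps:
C(I, F) = -53 + F*I (C(I, F) = 2 + (I*F - 55) = 2 + (F*I - 55) = 2 + (-55 + F*I) = -53 + F*I)
C(-33/62, H(-4))/(-7396) = (-53 - (-132)/62)/(-7396) = (-53 - (-132)/62)*(-1/7396) = (-53 - 4*(-33/62))*(-1/7396) = (-53 + 66/31)*(-1/7396) = -1577/31*(-1/7396) = 1577/229276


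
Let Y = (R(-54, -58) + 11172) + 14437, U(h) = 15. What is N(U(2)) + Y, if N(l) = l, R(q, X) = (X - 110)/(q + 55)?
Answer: 25456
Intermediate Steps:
R(q, X) = (-110 + X)/(55 + q)
Y = 25441 (Y = ((-110 - 58)/(55 - 54) + 11172) + 14437 = (-168/1 + 11172) + 14437 = (1*(-168) + 11172) + 14437 = (-168 + 11172) + 14437 = 11004 + 14437 = 25441)
N(U(2)) + Y = 15 + 25441 = 25456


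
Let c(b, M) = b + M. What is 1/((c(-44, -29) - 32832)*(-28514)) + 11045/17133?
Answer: 10363006279783/16075091561610 ≈ 0.64466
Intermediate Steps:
c(b, M) = M + b
1/((c(-44, -29) - 32832)*(-28514)) + 11045/17133 = 1/((-29 - 44) - 32832*(-28514)) + 11045/17133 = -1/28514/(-73 - 32832) + 11045*(1/17133) = -1/28514/(-32905) + 11045/17133 = -1/32905*(-1/28514) + 11045/17133 = 1/938253170 + 11045/17133 = 10363006279783/16075091561610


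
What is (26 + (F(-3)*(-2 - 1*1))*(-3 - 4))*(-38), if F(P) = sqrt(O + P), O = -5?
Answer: -988 - 1596*I*sqrt(2) ≈ -988.0 - 2257.1*I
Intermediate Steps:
F(P) = sqrt(-5 + P)
(26 + (F(-3)*(-2 - 1*1))*(-3 - 4))*(-38) = (26 + (sqrt(-5 - 3)*(-2 - 1*1))*(-3 - 4))*(-38) = (26 + (sqrt(-8)*(-2 - 1))*(-7))*(-38) = (26 + ((2*I*sqrt(2))*(-3))*(-7))*(-38) = (26 - 6*I*sqrt(2)*(-7))*(-38) = (26 + 42*I*sqrt(2))*(-38) = -988 - 1596*I*sqrt(2)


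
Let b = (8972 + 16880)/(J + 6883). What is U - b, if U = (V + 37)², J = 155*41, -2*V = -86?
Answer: 42348674/6619 ≈ 6398.0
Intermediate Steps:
V = 43 (V = -½*(-86) = 43)
J = 6355
U = 6400 (U = (43 + 37)² = 80² = 6400)
b = 12926/6619 (b = (8972 + 16880)/(6355 + 6883) = 25852/13238 = 25852*(1/13238) = 12926/6619 ≈ 1.9529)
U - b = 6400 - 1*12926/6619 = 6400 - 12926/6619 = 42348674/6619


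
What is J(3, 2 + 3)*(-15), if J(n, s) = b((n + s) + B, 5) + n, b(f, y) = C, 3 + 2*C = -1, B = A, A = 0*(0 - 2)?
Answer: -15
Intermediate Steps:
A = 0 (A = 0*(-2) = 0)
B = 0
C = -2 (C = -3/2 + (½)*(-1) = -3/2 - ½ = -2)
b(f, y) = -2
J(n, s) = -2 + n
J(3, 2 + 3)*(-15) = (-2 + 3)*(-15) = 1*(-15) = -15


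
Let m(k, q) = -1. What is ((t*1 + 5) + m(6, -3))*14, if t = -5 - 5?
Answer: -84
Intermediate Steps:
t = -10
((t*1 + 5) + m(6, -3))*14 = ((-10*1 + 5) - 1)*14 = ((-10 + 5) - 1)*14 = (-5 - 1)*14 = -6*14 = -84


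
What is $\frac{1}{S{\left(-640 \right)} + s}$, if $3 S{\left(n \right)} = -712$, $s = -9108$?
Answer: $- \frac{3}{28036} \approx -0.00010701$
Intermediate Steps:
$S{\left(n \right)} = - \frac{712}{3}$ ($S{\left(n \right)} = \frac{1}{3} \left(-712\right) = - \frac{712}{3}$)
$\frac{1}{S{\left(-640 \right)} + s} = \frac{1}{- \frac{712}{3} - 9108} = \frac{1}{- \frac{28036}{3}} = - \frac{3}{28036}$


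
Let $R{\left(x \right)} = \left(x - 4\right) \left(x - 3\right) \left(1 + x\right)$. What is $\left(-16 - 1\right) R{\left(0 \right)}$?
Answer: $-204$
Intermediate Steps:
$R{\left(x \right)} = \left(1 + x\right) \left(-4 + x\right) \left(-3 + x\right)$ ($R{\left(x \right)} = \left(-4 + x\right) \left(-3 + x\right) \left(1 + x\right) = \left(1 + x\right) \left(-4 + x\right) \left(-3 + x\right)$)
$\left(-16 - 1\right) R{\left(0 \right)} = \left(-16 - 1\right) \left(12 + 0^{3} - 6 \cdot 0^{2} + 5 \cdot 0\right) = \left(-16 - 1\right) \left(12 + 0 - 0 + 0\right) = - 17 \left(12 + 0 + 0 + 0\right) = \left(-17\right) 12 = -204$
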